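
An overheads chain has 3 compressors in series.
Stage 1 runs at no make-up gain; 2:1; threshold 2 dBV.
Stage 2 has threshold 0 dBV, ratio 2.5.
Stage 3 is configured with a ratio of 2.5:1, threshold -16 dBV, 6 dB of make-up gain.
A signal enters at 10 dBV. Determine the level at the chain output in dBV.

-2.64 dBV

Stage 1: 10 dBV is 8 dB over 2 dBV; at 2:1 that becomes 4 dB over, giving 6 dBV.
Stage 2: overshoot 6 dB → 6/2.5 = 2.4 dB → 2.4 dBV.
Stage 3: 2.4 dBV is 18.4 dB over -16 dBV; at 2.5:1 that becomes 7.36 dB over, giving -8.64 dBV; +6 dB make-up → -2.64 dBV.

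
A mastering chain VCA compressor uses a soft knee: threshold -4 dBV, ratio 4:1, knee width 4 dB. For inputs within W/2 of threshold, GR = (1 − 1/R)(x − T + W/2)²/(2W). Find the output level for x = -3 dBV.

x − T + W/2 = -3 − (-4) + 2 = 3.
GR = (1 − 1/4) × 3² / 8 = 0.75 × 9 / 8 = 0.84375 dB.
Output = -3 − 0.84375 = -3.84375 dBV.

-3.84375 dBV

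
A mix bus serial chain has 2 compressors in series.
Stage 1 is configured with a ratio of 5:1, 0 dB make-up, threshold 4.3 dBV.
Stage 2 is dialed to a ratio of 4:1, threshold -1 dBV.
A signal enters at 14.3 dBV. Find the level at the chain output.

Stage 1: 14.3 dBV is 10 dB over 4.3 dBV; at 5:1 that becomes 2 dB over, giving 6.3 dBV.
Stage 2: 6.3 dBV is 7.3 dB over -1 dBV; at 4:1 that becomes 1.825 dB over, giving 0.825 dBV.

0.825 dBV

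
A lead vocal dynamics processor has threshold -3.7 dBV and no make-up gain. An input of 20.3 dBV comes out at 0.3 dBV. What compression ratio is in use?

Input overshoot = 20.3 − (-3.7) = 24 dB; output overshoot = 0.3 − (-3.7) = 4 dB.
Ratio = 24 / 4 = 6.

6:1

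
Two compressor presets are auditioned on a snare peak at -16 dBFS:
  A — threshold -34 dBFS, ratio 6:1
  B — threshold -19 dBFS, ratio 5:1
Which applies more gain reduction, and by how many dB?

A: 18 dB over, compressed to 3 dB over, so 15 dB of GR.
B: 3 dB over, compressed to 0.6 dB over, so 2.4 dB of GR.
Difference: 12.6 dB in favour of A.

A, by 12.6 dB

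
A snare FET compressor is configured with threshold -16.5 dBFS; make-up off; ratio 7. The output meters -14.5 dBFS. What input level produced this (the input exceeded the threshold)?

-2.5 dBFS

That's 2 dB above the -16.5 dBFS threshold.
Undo the ratio: input overshoot = 2 × 7 = 14 dB, giving input = -2.5 dBFS.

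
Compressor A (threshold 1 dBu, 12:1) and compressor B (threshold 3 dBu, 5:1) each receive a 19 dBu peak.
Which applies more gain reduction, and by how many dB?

A: 18 dB over, compressed to 1.5 dB over, so 16.5 dB of GR.
B: 16 dB over, compressed to 3.2 dB over, so 12.8 dB of GR.
A reduces 3.7 dB more.

A, by 3.7 dB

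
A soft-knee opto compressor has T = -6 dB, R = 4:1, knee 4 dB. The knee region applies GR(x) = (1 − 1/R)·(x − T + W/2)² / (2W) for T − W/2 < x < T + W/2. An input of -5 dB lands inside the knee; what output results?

-5.84375 dB

x − T + W/2 = -5 − (-6) + 2 = 3.
GR = (1 − 1/4) × 3² / 8 = 0.75 × 9 / 8 = 0.84375 dB.
Output = -5 − 0.84375 = -5.84375 dB.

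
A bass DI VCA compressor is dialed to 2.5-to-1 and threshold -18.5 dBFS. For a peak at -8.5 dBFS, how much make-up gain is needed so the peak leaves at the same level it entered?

Without make-up, output = threshold + overshoot/2.5 = -18.5 + 4 = -14.5 dBFS.
Gap to target: 6 dB.

6 dB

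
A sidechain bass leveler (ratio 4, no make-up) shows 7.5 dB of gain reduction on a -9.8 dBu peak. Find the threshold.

-19.8 dBu

Gain reduction = -9.8 − (-17.3) = 7.5 dB; output overshoot = GR / (R − 1) = 7.5 / 3 = 2.5 dB.
Threshold = output − output overshoot = -17.3 − 2.5 = -19.8 dBu.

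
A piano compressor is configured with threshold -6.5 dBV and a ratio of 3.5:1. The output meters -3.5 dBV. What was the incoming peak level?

That's 3 dB above the -6.5 dBV threshold.
Input overshoot = R × output overshoot = 10.5 dB → input = -6.5 + 10.5 = 4 dBV.

4 dBV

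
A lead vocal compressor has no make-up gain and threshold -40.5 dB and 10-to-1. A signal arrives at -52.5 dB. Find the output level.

-52.5 dB is 12 dB below the -40.5 dB threshold, so no gain reduction is applied.
Output = input = -52.5 dB.

-52.5 dB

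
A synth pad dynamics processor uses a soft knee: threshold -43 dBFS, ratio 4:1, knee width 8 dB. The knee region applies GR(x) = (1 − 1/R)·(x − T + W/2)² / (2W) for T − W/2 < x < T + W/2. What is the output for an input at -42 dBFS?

-43.171875 dBFS

x − T + W/2 = -42 − (-43) + 4 = 5.
GR = (1 − 1/4) × 5² / 16 = 0.75 × 25 / 16 = 1.171875 dB.
Output = -42 − 1.171875 = -43.171875 dBFS.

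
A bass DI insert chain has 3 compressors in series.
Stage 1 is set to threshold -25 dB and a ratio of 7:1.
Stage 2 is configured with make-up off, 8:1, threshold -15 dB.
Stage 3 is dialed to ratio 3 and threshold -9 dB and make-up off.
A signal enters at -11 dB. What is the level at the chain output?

-23 dB

Stage 1: 14 dB above -25 dB, reduced 7:1 to 2 dB above → -23 dB.
Stage 2: below threshold (-23 ≤ -15); passes unchanged; output -23 dB.
Stage 3: below threshold (-23 ≤ -9); passes unchanged; output -23 dB.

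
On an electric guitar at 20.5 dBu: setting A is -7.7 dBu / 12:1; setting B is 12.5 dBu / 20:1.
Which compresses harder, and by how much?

A: 28.2 dB over, compressed to 2.35 dB over, so 25.85 dB of GR.
B: 8 dB over, compressed to 0.4 dB over, so 7.6 dB of GR.
Difference: 18.25 dB in favour of A.

A, by 18.25 dB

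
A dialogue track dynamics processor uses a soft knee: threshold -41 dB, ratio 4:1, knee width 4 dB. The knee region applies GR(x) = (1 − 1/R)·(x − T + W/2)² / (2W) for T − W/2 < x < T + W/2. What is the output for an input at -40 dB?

-40.84375 dB

x − T + W/2 = -40 − (-41) + 2 = 3.
GR = (1 − 1/4) × 3² / 8 = 0.75 × 9 / 8 = 0.84375 dB.
Output = -40 − 0.84375 = -40.84375 dB.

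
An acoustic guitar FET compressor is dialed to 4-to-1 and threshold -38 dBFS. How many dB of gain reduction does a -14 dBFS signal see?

Overshoot = -14 − (-38) = 24 dB.
A 4:1 ratio leaves 6 dB of that excess.
Gain reduction = 24 − 6 = 18 dB.

18 dB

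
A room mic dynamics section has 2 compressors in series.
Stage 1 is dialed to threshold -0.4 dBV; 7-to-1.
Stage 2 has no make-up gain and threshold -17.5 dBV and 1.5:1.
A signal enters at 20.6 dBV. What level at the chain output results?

-4.1 dBV

Stage 1: 20.6 dBV is 21 dB over -0.4 dBV; at 7:1 that becomes 3 dB over, giving 2.6 dBV.
Stage 2: overshoot 20.1 dB → 20.1/1.5 = 13.4 dB → -4.1 dBV.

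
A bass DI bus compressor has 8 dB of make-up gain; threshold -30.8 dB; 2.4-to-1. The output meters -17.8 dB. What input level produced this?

-18.8 dB

Stripping the +8 dB make-up gives -25.8 dB at the gain stage.
Post-compression overshoot = -25.8 − (-30.8) = 5 dB.
Input overshoot = R × output overshoot = 12 dB → input = -30.8 + 12 = -18.8 dB.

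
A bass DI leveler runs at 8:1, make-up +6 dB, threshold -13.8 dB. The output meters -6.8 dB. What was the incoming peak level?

-5.8 dB

Stripping the +6 dB make-up gives -12.8 dB at the gain stage.
That's 1 dB above the -13.8 dB threshold.
Input overshoot = R × output overshoot = 8 dB → input = -13.8 + 8 = -5.8 dB.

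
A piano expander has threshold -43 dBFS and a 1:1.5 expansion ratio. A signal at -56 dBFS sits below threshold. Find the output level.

-62.5 dBFS

The input is 13 dB below the -43 dBFS threshold.
A 1:1.5 expander multiplies undershoot by 1.5: 13 × 1.5 = 19.5 dB below threshold.
Output = -43 − 19.5 = -62.5 dBFS.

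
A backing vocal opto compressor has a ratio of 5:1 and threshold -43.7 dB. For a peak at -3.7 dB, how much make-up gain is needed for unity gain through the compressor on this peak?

32 dB

Overshoot 40 dB → 40/5 = 8 dB after compression, so the compressed level is -43.7 + 8 = -35.7 dB.
Make-up = target − compressed = -3.7 − (-35.7) = 32 dB.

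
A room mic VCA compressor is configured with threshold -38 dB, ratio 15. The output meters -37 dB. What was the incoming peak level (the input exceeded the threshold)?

-23 dB

The compressed level sits -37 − (-38) = 1 dB over threshold.
Before 15:1 compression the overshoot was 1 × 15 = 15 dB, so input = -38 + 15 = -23 dB.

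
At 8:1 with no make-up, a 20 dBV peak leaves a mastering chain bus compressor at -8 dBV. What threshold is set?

-12 dBV

Gain reduction = 20 − (-8) = 28 dB; output overshoot = GR / (R − 1) = 28 / 7 = 4 dB.
Threshold = output − output overshoot = -8 − 4 = -12 dBV.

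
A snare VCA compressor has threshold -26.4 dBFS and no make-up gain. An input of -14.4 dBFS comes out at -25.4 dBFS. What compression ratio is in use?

12:1

Input overshoot = -14.4 − (-26.4) = 12 dB; output overshoot = -25.4 − (-26.4) = 1 dB.
Ratio = 12 / 1 = 12.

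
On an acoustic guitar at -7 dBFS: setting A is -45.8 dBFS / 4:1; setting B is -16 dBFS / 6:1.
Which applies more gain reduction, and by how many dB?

A: 38.8 dB over, compressed to 9.7 dB over, so 29.1 dB of GR.
B: 9 dB over, compressed to 1.5 dB over, so 7.5 dB of GR.
A applies 21.6 dB more gain reduction.

A, by 21.6 dB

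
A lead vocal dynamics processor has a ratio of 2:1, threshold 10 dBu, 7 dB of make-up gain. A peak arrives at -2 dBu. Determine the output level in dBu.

-2 dBu is 12 dB below the 10 dBu threshold, so no gain reduction is applied.
Make-up gain adds 7 dB: -2 + 7 = 5 dBu.

5 dBu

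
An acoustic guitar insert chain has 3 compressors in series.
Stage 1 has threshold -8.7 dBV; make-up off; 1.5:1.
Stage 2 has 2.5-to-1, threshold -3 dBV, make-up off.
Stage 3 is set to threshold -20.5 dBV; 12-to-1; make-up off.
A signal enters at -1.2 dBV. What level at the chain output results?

-19.1 dBV

Stage 1: overshoot 7.5 dB → 7.5/1.5 = 5 dB → -3.7 dBV.
Stage 2: -3.7 dBV ≤ -3 dBV, so stage 2 doesn't engage; output -3.7 dBV.
Stage 3: -3.7 dBV is 16.8 dB over -20.5 dBV; at 12:1 that becomes 1.4 dB over, giving -19.1 dBV.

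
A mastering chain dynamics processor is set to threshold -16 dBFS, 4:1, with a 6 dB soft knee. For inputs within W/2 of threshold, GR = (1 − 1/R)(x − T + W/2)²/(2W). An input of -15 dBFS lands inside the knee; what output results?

x − T + W/2 = -15 − (-16) + 3 = 4.
GR = (1 − 1/4) × 4² / 12 = 0.75 × 16 / 12 = 1 dB.
Output = -15 − 1 = -16 dBFS.

-16 dBFS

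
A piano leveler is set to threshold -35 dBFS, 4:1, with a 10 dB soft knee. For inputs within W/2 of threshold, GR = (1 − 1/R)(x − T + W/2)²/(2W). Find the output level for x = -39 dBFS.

x − T + W/2 = -39 − (-35) + 5 = 1.
GR = (1 − 1/4) × 1² / 20 = 0.75 × 1 / 20 = 0.0375 dB.
Output = -39 − 0.0375 = -39.0375 dBFS.

-39.0375 dBFS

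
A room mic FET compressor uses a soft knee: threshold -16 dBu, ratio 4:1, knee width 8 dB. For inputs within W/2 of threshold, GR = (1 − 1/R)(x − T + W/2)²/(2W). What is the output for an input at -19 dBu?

-19.046875 dBu

x − T + W/2 = -19 − (-16) + 4 = 1.
GR = (1 − 1/4) × 1² / 16 = 0.75 × 1 / 16 = 0.046875 dB.
Output = -19 − 0.046875 = -19.046875 dBu.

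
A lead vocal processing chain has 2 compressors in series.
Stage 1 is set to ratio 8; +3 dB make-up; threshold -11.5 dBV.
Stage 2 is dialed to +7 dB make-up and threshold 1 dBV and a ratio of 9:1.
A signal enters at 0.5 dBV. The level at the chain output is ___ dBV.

0 dBV

Stage 1: 0.5 dBV is 12 dB over -11.5 dBV; at 8:1 that becomes 1.5 dB over, giving -10 dBV; +3 dB make-up → -7 dBV.
Stage 2: below threshold (-7 ≤ 1); passes unchanged; make-up brings it to 0 dBV.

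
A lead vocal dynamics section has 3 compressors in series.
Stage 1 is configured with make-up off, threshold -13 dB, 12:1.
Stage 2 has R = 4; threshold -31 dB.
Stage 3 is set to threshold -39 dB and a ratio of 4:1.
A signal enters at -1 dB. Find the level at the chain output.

-35.8125 dB

Stage 1: overshoot 12 dB → 12/12 = 1 dB → -12 dB.
Stage 2: 19 dB above -31 dB, reduced 4:1 to 4.75 dB above → -26.25 dB.
Stage 3: overshoot 12.75 dB → 12.75/4 = 3.1875 dB → -35.8125 dB.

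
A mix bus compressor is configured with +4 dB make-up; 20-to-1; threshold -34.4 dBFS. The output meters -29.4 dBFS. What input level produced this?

Stripping the +4 dB make-up gives -33.4 dBFS at the gain stage.
Post-compression overshoot = -33.4 − (-34.4) = 1 dB.
Before 20:1 compression the overshoot was 1 × 20 = 20 dB, so input = -34.4 + 20 = -14.4 dBFS.

-14.4 dBFS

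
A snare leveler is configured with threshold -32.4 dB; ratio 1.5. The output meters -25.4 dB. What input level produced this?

Post-compression overshoot = -25.4 − (-32.4) = 7 dB.
Before 1.5:1 compression the overshoot was 7 × 1.5 = 10.5 dB, so input = -32.4 + 10.5 = -21.9 dB.

-21.9 dB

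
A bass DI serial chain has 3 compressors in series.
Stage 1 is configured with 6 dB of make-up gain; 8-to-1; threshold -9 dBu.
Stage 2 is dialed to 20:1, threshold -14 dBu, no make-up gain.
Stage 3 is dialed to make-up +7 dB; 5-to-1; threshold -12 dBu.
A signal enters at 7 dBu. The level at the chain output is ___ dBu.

-6.35 dBu

Stage 1: 7 dBu is 16 dB over -9 dBu; at 8:1 that becomes 2 dB over, giving -7 dBu; +6 dB make-up → -1 dBu.
Stage 2: 13 dB above -14 dBu, reduced 20:1 to 0.65 dB above → -13.35 dBu.
Stage 3: -13.35 dBu is at or below the -12 dBu threshold — no compression; make-up brings it to -6.35 dBu.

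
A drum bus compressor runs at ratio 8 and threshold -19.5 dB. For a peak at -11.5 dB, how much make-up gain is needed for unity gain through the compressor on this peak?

7 dB

The peak compresses to -19.5 + 8/8 = -18.5 dB.
To reach -11.5 dB requires -11.5 − (-18.5) = 7 dB of make-up.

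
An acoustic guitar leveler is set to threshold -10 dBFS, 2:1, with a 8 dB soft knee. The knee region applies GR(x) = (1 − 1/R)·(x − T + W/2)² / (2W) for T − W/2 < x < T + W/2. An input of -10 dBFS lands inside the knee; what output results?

x − T + W/2 = -10 − (-10) + 4 = 4.
GR = (1 − 1/2) × 4² / 16 = 0.5 × 16 / 16 = 0.5 dB.
Output = -10 − 0.5 = -10.5 dBFS.

-10.5 dBFS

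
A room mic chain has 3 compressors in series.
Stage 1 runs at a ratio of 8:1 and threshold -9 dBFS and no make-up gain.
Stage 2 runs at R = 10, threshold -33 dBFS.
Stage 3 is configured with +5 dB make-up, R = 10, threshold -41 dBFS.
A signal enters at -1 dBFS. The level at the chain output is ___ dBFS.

-34.95 dBFS

Stage 1: overshoot 8 dB → 8/8 = 1 dB → -8 dBFS.
Stage 2: 25 dB above -33 dBFS, reduced 10:1 to 2.5 dB above → -30.5 dBFS.
Stage 3: 10.5 dB above -41 dBFS, reduced 10:1 to 1.05 dB above → -39.95 dBFS; +5 dB make-up → -34.95 dBFS.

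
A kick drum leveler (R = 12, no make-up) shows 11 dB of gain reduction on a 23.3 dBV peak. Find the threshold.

Let T be the threshold. Output overshoot = (input overshoot)/R, so 12.3 − T = (23.3 − T)/12.
12·(12.3 − T) = 23.3 − T → 11·T = 147.6 − 23.3 = 124.3.
T = 124.3/11 = 11.3 dBV.

11.3 dBV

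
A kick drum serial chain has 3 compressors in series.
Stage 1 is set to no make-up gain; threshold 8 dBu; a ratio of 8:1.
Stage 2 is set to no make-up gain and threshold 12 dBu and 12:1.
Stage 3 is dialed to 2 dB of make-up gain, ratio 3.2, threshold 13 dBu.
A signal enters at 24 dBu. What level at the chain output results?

Stage 1: 24 dBu is 16 dB over 8 dBu; at 8:1 that becomes 2 dB over, giving 10 dBu.
Stage 2: 10 dBu ≤ 12 dBu, so stage 2 doesn't engage; output 10 dBu.
Stage 3: below threshold (10 ≤ 13); passes unchanged; make-up brings it to 12 dBu.

12 dBu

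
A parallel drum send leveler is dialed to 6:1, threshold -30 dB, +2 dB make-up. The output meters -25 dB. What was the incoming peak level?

-12 dB

Before make-up, the level was -25 − 2 = -27 dB.
Post-compression overshoot = -27 − (-30) = 3 dB.
Undo the ratio: input overshoot = 3 × 6 = 18 dB, giving input = -12 dB.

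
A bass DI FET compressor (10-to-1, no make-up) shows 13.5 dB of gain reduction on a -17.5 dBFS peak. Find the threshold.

-32.5 dBFS

Input is 15 dB above T (since output overshoot × R = input overshoot: (-31 − T)·10 = -17.5 − T gives T = -32.5 dBFS).
Check: -32.5 + (-17.5 − (-32.5))/10 = -32.5 + 1.5 = -31 dBFS. ✓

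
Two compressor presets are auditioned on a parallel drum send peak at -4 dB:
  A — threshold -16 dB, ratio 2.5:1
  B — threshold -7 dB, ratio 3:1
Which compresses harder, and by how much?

A: overshoot 12 dB → output overshoot 4.8 dB → GR 7.2 dB.
B: overshoot 3 dB → output overshoot 1 dB → GR 2 dB.
A reduces 5.2 dB more.

A, by 5.2 dB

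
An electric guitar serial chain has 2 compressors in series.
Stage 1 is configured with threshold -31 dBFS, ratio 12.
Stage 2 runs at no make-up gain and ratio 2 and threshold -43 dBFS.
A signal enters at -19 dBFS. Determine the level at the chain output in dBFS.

-36.5 dBFS

Stage 1: -19 dBFS is 12 dB over -31 dBFS; at 12:1 that becomes 1 dB over, giving -30 dBFS.
Stage 2: 13 dB above -43 dBFS, reduced 2:1 to 6.5 dB above → -36.5 dBFS.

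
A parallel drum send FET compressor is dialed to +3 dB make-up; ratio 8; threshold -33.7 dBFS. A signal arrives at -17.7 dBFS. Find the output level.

-28.7 dBFS

-17.7 dBFS sits 16 dB over threshold.
8:1 compression reduces that to 16/8 = 2 dB over.
Output = -33.7 + 2 = -31.7 dBFS; make-up adds 3 dB, giving -28.7 dBFS.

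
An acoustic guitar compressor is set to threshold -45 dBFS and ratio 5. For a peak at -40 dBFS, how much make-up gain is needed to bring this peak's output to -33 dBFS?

11 dB

The peak compresses to -45 + 5/5 = -44 dBFS.
To reach -33 dBFS requires -33 − (-44) = 11 dB of make-up.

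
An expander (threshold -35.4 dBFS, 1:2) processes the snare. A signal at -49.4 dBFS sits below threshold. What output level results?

-63.4 dBFS

Undershoot = (-35.4) − (-49.4) = 14 dB.
At 1:2, that expands to 28 dB under threshold.
Output = -35.4 − 28 = -63.4 dBFS.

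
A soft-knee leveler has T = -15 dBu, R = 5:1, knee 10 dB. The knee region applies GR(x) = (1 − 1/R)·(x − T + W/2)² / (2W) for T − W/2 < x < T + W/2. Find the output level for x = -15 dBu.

-16 dBu

x − T + W/2 = -15 − (-15) + 5 = 5.
GR = (1 − 1/5) × 5² / 20 = 0.8 × 25 / 20 = 1 dB.
Output = -15 − 1 = -16 dBu.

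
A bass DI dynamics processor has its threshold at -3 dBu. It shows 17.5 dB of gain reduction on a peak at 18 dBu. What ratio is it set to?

Input overshoot = 18 − (-3) = 21 dB.
Output overshoot = 21 − 17.5 = 3.5 dB.
Ratio = input overshoot / output overshoot = 21 / 3.5 = 6.

6:1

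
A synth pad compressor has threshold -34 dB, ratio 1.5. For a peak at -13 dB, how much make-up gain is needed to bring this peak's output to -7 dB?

Overshoot 21 dB → 21/1.5 = 14 dB after compression, so the compressed level is -34 + 14 = -20 dB.
Make-up = target − compressed = -7 − (-20) = 13 dB.

13 dB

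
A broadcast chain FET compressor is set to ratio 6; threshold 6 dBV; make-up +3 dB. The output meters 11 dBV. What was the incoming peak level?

Before make-up, the level was 11 − 3 = 8 dBV.
That's 2 dB above the 6 dBV threshold.
Before 6:1 compression the overshoot was 2 × 6 = 12 dB, so input = 6 + 12 = 18 dBV.

18 dBV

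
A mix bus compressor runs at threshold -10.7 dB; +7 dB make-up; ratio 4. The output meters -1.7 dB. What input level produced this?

Remove make-up: -1.7 − 7 = -8.7 dB.
That's 2 dB above the -10.7 dB threshold.
Before 4:1 compression the overshoot was 2 × 4 = 8 dB, so input = -10.7 + 8 = -2.7 dB.

-2.7 dB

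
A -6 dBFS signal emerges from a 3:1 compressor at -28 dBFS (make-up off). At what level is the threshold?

Gain reduction = -6 − (-28) = 22 dB; output overshoot = GR / (R − 1) = 22 / 2 = 11 dB.
Threshold = output − output overshoot = -28 − 11 = -39 dBFS.

-39 dBFS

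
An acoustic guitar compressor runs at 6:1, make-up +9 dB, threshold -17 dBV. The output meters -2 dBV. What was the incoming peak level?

Stripping the +9 dB make-up gives -11 dBV at the gain stage.
That's 6 dB above the -17 dBV threshold.
Input overshoot = R × output overshoot = 36 dB → input = -17 + 36 = 19 dBV.

19 dBV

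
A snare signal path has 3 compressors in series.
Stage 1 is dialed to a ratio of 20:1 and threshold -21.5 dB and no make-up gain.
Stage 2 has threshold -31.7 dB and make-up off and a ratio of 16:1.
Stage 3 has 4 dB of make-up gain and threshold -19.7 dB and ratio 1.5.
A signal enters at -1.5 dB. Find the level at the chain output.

-27 dB

Stage 1: -1.5 dB is 20 dB over -21.5 dB; at 20:1 that becomes 1 dB over, giving -20.5 dB.
Stage 2: -20.5 dB is 11.2 dB over -31.7 dB; at 16:1 that becomes 0.7 dB over, giving -31 dB.
Stage 3: -31 dB is at or below the -19.7 dB threshold — no compression; make-up brings it to -27 dB.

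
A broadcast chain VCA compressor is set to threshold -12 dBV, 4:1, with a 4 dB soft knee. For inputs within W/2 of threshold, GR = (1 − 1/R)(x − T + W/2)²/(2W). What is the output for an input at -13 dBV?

x − T + W/2 = -13 − (-12) + 2 = 1.
GR = (1 − 1/4) × 1² / 8 = 0.75 × 1 / 8 = 0.09375 dB.
Output = -13 − 0.09375 = -13.09375 dBV.

-13.09375 dBV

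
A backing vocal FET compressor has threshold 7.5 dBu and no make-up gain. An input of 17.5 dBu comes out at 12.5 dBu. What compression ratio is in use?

Input overshoot = 17.5 − 7.5 = 10 dB; output overshoot = 12.5 − 7.5 = 5 dB.
Ratio = 10 / 5 = 2.

2:1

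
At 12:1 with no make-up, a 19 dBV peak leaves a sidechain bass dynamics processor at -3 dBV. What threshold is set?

Input is 24 dB above T (since output overshoot × R = input overshoot: (-3 − T)·12 = 19 − T gives T = -5 dBV).
Check: -5 + (19 − (-5))/12 = -5 + 2 = -3 dBV. ✓

-5 dBV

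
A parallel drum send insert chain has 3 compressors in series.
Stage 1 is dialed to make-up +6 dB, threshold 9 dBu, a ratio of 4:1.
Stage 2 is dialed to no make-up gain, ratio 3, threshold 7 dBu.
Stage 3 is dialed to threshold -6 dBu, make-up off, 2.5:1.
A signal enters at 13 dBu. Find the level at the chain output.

0.4 dBu

Stage 1: 13 dBu is 4 dB over 9 dBu; at 4:1 that becomes 1 dB over, giving 10 dBu; +6 dB make-up → 16 dBu.
Stage 2: 9 dB above 7 dBu, reduced 3:1 to 3 dB above → 10 dBu.
Stage 3: 10 dBu is 16 dB over -6 dBu; at 2.5:1 that becomes 6.4 dB over, giving 0.4 dBu.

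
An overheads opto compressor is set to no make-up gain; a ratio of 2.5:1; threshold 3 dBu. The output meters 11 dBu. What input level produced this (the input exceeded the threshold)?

23 dBu

That's 8 dB above the 3 dBu threshold.
Before 2.5:1 compression the overshoot was 8 × 2.5 = 20 dB, so input = 3 + 20 = 23 dBu.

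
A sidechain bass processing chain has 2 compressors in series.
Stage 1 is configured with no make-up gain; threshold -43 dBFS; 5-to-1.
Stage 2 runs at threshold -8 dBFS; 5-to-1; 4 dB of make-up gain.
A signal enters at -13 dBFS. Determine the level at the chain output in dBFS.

-33 dBFS

Stage 1: overshoot 30 dB → 30/5 = 6 dB → -37 dBFS.
Stage 2: below threshold (-37 ≤ -8); passes unchanged; make-up brings it to -33 dBFS.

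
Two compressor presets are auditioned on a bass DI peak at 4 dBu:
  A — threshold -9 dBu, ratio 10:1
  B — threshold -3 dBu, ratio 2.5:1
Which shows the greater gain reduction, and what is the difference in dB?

A, by 7.5 dB

A: overshoot 13 dB → output overshoot 1.3 dB → GR 11.7 dB.
B: overshoot 7 dB → output overshoot 2.8 dB → GR 4.2 dB.
A applies 7.5 dB more gain reduction.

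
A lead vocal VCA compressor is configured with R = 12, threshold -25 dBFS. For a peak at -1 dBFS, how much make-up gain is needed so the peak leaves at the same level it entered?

The peak compresses to -25 + 24/12 = -23 dBFS.
To reach -1 dBFS requires -1 − (-23) = 22 dB of make-up.

22 dB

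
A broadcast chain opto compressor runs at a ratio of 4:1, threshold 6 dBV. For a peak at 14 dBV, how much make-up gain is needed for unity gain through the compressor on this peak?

Overshoot 8 dB → 8/4 = 2 dB after compression, so the compressed level is 6 + 2 = 8 dBV.
Make-up = target − compressed = 14 − 8 = 6 dB.

6 dB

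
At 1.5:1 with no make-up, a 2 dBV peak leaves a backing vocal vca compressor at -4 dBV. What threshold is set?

-16 dBV

Input is 18 dB above T (since output overshoot × R = input overshoot: (-4 − T)·1.5 = 2 − T gives T = -16 dBV).
Check: -16 + (2 − (-16))/1.5 = -16 + 12 = -4 dBV. ✓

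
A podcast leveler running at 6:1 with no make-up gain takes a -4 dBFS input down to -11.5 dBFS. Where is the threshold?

Input is 9 dB above T (since output overshoot × R = input overshoot: (-11.5 − T)·6 = -4 − T gives T = -13 dBFS).
Check: -13 + (-4 − (-13))/6 = -13 + 1.5 = -11.5 dBFS. ✓

-13 dBFS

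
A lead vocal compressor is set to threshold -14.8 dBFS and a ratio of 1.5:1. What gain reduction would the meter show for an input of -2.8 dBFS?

Overshoot = -2.8 − (-14.8) = 12 dB.
At 1.5:1, output sits 12/1.5 = 8 dB above threshold.
Gain reduction = 12 − 8 = 4 dB.

4 dB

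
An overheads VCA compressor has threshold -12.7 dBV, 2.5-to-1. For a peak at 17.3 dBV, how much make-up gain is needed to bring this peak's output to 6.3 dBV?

7 dB

Overshoot 30 dB → 30/2.5 = 12 dB after compression, so the compressed level is -12.7 + 12 = -0.7 dBV.
Make-up = target − compressed = 6.3 − (-0.7) = 7 dB.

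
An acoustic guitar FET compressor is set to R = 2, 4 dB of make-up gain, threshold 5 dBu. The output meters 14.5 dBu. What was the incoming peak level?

16 dBu

Remove make-up: 14.5 − 4 = 10.5 dBu.
The compressed level sits 10.5 − 5 = 5.5 dB over threshold.
Input overshoot = R × output overshoot = 11 dB → input = 5 + 11 = 16 dBu.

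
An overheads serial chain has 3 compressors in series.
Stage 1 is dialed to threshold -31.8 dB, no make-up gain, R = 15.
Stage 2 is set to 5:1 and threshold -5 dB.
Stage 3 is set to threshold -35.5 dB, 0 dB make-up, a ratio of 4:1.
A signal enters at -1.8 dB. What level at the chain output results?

-34.075 dB

Stage 1: -1.8 dB is 30 dB over -31.8 dB; at 15:1 that becomes 2 dB over, giving -29.8 dB.
Stage 2: -29.8 dB is at or below the -5 dB threshold — no compression; output -29.8 dB.
Stage 3: -29.8 dB is 5.7 dB over -35.5 dB; at 4:1 that becomes 1.425 dB over, giving -34.075 dB.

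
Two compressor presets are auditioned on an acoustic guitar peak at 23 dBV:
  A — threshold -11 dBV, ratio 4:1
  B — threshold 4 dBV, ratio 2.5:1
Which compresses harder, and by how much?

A: 34 dB over, compressed to 8.5 dB over, so 25.5 dB of GR.
B: 19 dB over, compressed to 7.6 dB over, so 11.4 dB of GR.
A applies 14.1 dB more gain reduction.

A, by 14.1 dB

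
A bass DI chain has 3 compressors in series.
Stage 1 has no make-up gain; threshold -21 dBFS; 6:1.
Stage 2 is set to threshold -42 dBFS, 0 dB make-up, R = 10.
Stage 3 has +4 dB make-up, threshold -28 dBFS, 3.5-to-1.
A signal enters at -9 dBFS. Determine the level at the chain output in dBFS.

Stage 1: overshoot 12 dB → 12/6 = 2 dB → -19 dBFS.
Stage 2: -19 dBFS is 23 dB over -42 dBFS; at 10:1 that becomes 2.3 dB over, giving -39.7 dBFS.
Stage 3: below threshold (-39.7 ≤ -28); passes unchanged; make-up brings it to -35.7 dBFS.

-35.7 dBFS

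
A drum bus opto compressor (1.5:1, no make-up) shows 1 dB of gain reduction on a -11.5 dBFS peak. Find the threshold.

Let T be the threshold. Output overshoot = (input overshoot)/R, so -12.5 − T = (-11.5 − T)/1.5.
1.5·(-12.5 − T) = -11.5 − T → 0.5·T = -18.75 − (-11.5) = -7.25.
T = -7.25/0.5 = -14.5 dBFS.

-14.5 dBFS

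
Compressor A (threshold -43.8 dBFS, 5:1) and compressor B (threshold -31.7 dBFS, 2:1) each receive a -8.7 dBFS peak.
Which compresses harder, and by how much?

A: GR = 35.1 − 35.1/5 = 28.08 dB.
B: GR = 23 − 23/2 = 11.5 dB.
A applies 16.58 dB more gain reduction.

A, by 16.58 dB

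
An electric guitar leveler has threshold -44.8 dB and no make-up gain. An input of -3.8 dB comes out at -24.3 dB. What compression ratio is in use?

Input overshoot = -3.8 − (-44.8) = 41 dB; output overshoot = -24.3 − (-44.8) = 20.5 dB.
Ratio = 41 / 20.5 = 2.

2:1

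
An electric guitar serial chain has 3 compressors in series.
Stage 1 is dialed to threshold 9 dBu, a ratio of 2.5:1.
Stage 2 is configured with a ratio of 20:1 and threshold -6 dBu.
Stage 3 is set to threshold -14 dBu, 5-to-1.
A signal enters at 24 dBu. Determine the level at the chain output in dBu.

-12.19 dBu

Stage 1: 15 dB above 9 dBu, reduced 2.5:1 to 6 dB above → 15 dBu.
Stage 2: 15 dBu is 21 dB over -6 dBu; at 20:1 that becomes 1.05 dB over, giving -4.95 dBu.
Stage 3: overshoot 9.05 dB → 9.05/5 = 1.81 dB → -12.19 dBu.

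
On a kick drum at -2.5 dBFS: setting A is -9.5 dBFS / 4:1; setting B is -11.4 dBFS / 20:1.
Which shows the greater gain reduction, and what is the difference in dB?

B, by 3.205 dB

A: GR = 7 − 7/4 = 5.25 dB.
B: GR = 8.9 − 8.9/20 = 8.455 dB.
B applies 3.205 dB more gain reduction.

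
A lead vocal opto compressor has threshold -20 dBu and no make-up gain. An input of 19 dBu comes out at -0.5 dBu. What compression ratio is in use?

Input overshoot = 19 − (-20) = 39 dB; output overshoot = -0.5 − (-20) = 19.5 dB.
Ratio = 39 / 19.5 = 2.

2:1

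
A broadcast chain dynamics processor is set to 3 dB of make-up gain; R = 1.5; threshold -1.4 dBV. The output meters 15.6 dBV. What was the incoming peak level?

Stripping the +3 dB make-up gives 12.6 dBV at the gain stage.
That's 14 dB above the -1.4 dBV threshold.
Undo the ratio: input overshoot = 14 × 1.5 = 21 dB, giving input = 19.6 dBV.

19.6 dBV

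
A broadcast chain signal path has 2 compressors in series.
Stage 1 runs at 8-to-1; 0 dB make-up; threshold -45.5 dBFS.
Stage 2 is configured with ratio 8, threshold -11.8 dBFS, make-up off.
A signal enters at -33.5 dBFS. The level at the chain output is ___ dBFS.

Stage 1: 12 dB above -45.5 dBFS, reduced 8:1 to 1.5 dB above → -44 dBFS.
Stage 2: below threshold (-44 ≤ -11.8); passes unchanged; output -44 dBFS.

-44 dBFS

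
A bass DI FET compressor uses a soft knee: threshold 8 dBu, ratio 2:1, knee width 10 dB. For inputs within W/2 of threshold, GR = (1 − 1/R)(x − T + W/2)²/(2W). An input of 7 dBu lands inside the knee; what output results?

x − T + W/2 = 7 − 8 + 5 = 4.
GR = (1 − 1/2) × 4² / 20 = 0.5 × 16 / 20 = 0.4 dB.
Output = 7 − 0.4 = 6.6 dBu.

6.6 dBu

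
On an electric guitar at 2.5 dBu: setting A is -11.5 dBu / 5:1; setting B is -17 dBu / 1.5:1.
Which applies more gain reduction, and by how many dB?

A: GR = 14 − 14/5 = 11.2 dB.
B: GR = 19.5 − 19.5/1.5 = 6.5 dB.
A reduces 4.7 dB more.

A, by 4.7 dB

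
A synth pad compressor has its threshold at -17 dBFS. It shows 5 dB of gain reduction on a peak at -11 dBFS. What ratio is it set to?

6:1

Input overshoot = -11 − (-17) = 6 dB.
Output overshoot = 6 − 5 = 1 dB.
Ratio = input overshoot / output overshoot = 6 / 1 = 6.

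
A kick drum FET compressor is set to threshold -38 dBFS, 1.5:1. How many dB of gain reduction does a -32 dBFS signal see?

-32 dBFS exceeds the threshold by 6 dB.
A 1.5:1 ratio leaves 4 dB of that excess.
GR = overshoot in − overshoot out = 6 − 4 = 2 dB.

2 dB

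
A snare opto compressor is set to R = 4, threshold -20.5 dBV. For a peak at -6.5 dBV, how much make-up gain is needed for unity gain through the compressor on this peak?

10.5 dB

Without make-up, output = threshold + overshoot/4 = -20.5 + 3.5 = -17 dBV.
Gap to target: 10.5 dB.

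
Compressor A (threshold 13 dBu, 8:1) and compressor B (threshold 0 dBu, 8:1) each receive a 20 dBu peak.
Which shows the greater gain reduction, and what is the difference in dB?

B, by 11.375 dB

A: 7 dB over, compressed to 0.875 dB over, so 6.125 dB of GR.
B: 20 dB over, compressed to 2.5 dB over, so 17.5 dB of GR.
B reduces 11.375 dB more.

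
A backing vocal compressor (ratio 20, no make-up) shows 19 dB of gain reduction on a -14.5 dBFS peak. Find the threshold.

-34.5 dBFS

Input is 20 dB above T (since output overshoot × R = input overshoot: (-33.5 − T)·20 = -14.5 − T gives T = -34.5 dBFS).
Check: -34.5 + (-14.5 − (-34.5))/20 = -34.5 + 1 = -33.5 dBFS. ✓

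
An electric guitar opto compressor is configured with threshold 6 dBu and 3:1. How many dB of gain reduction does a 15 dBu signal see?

Overshoot = 15 − 6 = 9 dB.
After 3:1 compression the overshoot becomes 9/3 = 3 dB.
So the signal is attenuated by 9 − 3 = 6 dB.

6 dB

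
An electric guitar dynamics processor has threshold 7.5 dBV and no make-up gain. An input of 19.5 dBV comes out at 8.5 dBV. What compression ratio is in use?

12:1

Input overshoot = 19.5 − 7.5 = 12 dB; output overshoot = 8.5 − 7.5 = 1 dB.
Ratio = 12 / 1 = 12.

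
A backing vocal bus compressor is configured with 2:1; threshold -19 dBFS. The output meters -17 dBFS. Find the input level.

The compressed level sits -17 − (-19) = 2 dB over threshold.
Undo the ratio: input overshoot = 2 × 2 = 4 dB, giving input = -15 dBFS.

-15 dBFS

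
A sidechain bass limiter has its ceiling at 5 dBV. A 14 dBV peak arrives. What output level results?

The limiter clamps the peak to its 5 dBV ceiling.

5 dBV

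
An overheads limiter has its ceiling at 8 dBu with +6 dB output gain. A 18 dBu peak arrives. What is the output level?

14 dBu

The limiter clamps the peak to its 8 dBu ceiling.
Output gain then adds 6 dB: 8 + 6 = 14 dBu.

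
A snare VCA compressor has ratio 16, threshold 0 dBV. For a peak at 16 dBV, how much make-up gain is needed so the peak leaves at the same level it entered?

15 dB

Without make-up, output = threshold + overshoot/16 = 0 + 1 = 1 dBV.
Gap to target: 15 dB.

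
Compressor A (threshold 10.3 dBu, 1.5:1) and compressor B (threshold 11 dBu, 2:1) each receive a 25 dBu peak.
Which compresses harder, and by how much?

A: overshoot 14.7 dB → output overshoot 9.8 dB → GR 4.9 dB.
B: overshoot 14 dB → output overshoot 7 dB → GR 7 dB.
B applies 2.1 dB more gain reduction.

B, by 2.1 dB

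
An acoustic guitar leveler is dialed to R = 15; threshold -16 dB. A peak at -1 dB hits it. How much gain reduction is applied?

14 dB

The signal is 15 dB above threshold.
After 15:1 compression the overshoot becomes 15/15 = 1 dB.
So the signal is attenuated by 15 − 1 = 14 dB.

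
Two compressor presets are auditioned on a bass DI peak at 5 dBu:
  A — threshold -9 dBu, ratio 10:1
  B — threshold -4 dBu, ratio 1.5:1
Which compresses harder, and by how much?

A: 14 dB over, compressed to 1.4 dB over, so 12.6 dB of GR.
B: 9 dB over, compressed to 6 dB over, so 3 dB of GR.
Difference: 9.6 dB in favour of A.

A, by 9.6 dB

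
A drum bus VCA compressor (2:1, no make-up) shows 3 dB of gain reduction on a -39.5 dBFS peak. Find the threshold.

Let T be the threshold. Output overshoot = (input overshoot)/R, so -42.5 − T = (-39.5 − T)/2.
2·(-42.5 − T) = -39.5 − T → 1·T = -85 − (-39.5) = -45.5.
T = -45.5/1 = -45.5 dBFS.

-45.5 dBFS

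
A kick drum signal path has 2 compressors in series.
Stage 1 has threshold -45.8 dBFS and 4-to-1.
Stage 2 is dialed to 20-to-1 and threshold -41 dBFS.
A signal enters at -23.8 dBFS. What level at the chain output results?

-40.965 dBFS

Stage 1: 22 dB above -45.8 dBFS, reduced 4:1 to 5.5 dB above → -40.3 dBFS.
Stage 2: 0.7 dB above -41 dBFS, reduced 20:1 to 0.035 dB above → -40.965 dBFS.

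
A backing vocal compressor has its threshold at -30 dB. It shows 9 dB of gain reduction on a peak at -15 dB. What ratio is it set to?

Input overshoot = -15 − (-30) = 15 dB.
Output overshoot = 15 − 9 = 6 dB.
Ratio = input overshoot / output overshoot = 15 / 6 = 2.5.

2.5:1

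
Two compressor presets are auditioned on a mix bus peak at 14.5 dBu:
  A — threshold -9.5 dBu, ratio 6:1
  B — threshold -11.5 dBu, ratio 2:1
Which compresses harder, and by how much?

A: 24 dB over, compressed to 4 dB over, so 20 dB of GR.
B: 26 dB over, compressed to 13 dB over, so 13 dB of GR.
Difference: 7 dB in favour of A.

A, by 7 dB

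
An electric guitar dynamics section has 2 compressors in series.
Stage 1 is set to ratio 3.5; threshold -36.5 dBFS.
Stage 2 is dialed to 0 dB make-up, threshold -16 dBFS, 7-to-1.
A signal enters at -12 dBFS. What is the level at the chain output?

Stage 1: 24.5 dB above -36.5 dBFS, reduced 3.5:1 to 7 dB above → -29.5 dBFS.
Stage 2: -29.5 dBFS ≤ -16 dBFS, so stage 2 doesn't engage; output -29.5 dBFS.

-29.5 dBFS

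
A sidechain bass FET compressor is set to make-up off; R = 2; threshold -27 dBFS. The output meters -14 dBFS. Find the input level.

-1 dBFS

The compressed level sits -14 − (-27) = 13 dB over threshold.
Before 2:1 compression the overshoot was 13 × 2 = 26 dB, so input = -27 + 26 = -1 dBFS.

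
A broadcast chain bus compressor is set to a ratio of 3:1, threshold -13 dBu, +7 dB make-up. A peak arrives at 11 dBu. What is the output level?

Overshoot: 11 − (-13) = 24 dB.
3:1 compression reduces that to 24/3 = 8 dB over.
Output = -13 + 8 = -5 dBu; make-up adds 7 dB, giving 2 dBu.

2 dBu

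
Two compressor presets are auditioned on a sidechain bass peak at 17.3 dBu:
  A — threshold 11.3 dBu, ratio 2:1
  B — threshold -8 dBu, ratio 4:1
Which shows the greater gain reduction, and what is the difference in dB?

A: 6 dB over, compressed to 3 dB over, so 3 dB of GR.
B: 25.3 dB over, compressed to 6.325 dB over, so 18.975 dB of GR.
B applies 15.975 dB more gain reduction.

B, by 15.975 dB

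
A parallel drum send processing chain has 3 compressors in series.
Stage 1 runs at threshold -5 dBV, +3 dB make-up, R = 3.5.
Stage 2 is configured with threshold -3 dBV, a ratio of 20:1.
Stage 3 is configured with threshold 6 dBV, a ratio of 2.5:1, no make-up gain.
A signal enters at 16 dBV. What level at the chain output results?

-2.65 dBV

Stage 1: overshoot 21 dB → 21/3.5 = 6 dB → 1 dBV; +3 dB make-up → 4 dBV.
Stage 2: 7 dB above -3 dBV, reduced 20:1 to 0.35 dB above → -2.65 dBV.
Stage 3: -2.65 dBV ≤ 6 dBV, so stage 3 doesn't engage; output -2.65 dBV.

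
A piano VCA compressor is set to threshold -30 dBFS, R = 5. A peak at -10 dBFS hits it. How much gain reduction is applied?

The signal is 20 dB above threshold.
A 5:1 ratio leaves 4 dB of that excess.
GR = overshoot in − overshoot out = 20 − 4 = 16 dB.

16 dB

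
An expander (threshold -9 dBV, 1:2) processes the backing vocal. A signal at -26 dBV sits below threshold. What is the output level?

The input is 17 dB below the -9 dBV threshold.
A 1:2 expander multiplies undershoot by 2: 17 × 2 = 34 dB below threshold.
Output = -9 − 34 = -43 dBV.

-43 dBV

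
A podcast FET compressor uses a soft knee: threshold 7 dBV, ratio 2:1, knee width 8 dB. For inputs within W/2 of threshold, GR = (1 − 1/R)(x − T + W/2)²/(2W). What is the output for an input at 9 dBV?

x − T + W/2 = 9 − 7 + 4 = 6.
GR = (1 − 1/2) × 6² / 16 = 0.5 × 36 / 16 = 1.125 dB.
Output = 9 − 1.125 = 7.875 dBV.

7.875 dBV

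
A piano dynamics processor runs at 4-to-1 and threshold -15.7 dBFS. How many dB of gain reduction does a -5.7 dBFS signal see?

The signal is 10 dB above threshold.
At 4:1, output sits 10/4 = 2.5 dB above threshold.
GR = overshoot in − overshoot out = 10 − 2.5 = 7.5 dB.

7.5 dB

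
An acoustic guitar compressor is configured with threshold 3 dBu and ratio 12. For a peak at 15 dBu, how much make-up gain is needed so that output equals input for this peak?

11 dB

Overshoot 12 dB → 12/12 = 1 dB after compression, so the compressed level is 3 + 1 = 4 dBu.
Make-up = target − compressed = 15 − 4 = 11 dB.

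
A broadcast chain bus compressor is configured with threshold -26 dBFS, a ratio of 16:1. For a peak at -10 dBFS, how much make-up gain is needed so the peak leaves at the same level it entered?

15 dB

Overshoot 16 dB → 16/16 = 1 dB after compression, so the compressed level is -26 + 1 = -25 dBFS.
Make-up = target − compressed = -10 − (-25) = 15 dB.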